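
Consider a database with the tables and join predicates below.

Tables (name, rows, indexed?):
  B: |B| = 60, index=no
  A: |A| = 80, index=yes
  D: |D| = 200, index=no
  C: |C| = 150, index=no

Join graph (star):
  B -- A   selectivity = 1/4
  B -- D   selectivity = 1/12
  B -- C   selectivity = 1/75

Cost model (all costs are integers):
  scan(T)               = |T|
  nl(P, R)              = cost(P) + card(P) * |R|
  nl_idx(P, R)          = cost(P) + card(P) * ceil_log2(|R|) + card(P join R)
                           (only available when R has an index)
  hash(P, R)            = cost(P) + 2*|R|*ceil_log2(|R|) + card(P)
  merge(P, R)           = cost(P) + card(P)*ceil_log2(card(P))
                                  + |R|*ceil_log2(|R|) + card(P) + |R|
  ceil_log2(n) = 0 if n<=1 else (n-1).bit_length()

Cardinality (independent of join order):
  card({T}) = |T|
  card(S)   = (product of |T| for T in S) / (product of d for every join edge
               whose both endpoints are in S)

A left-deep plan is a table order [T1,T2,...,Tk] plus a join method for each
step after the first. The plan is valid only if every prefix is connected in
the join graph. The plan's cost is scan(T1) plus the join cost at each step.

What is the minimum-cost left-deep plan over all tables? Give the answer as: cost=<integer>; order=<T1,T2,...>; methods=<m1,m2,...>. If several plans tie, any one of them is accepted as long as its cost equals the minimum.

Selinger DP (subsets sized 1..n):
  {B}: scan cost=60, card=60
  {A}: scan cost=80, card=80
  {D}: scan cost=200, card=200
  {C}: scan cost=150, card=150
  {AB}: card=1200; try (B,hash)→880, (A,merge)→1120, (B,merge)→1140, (A,hash)→1240, (A,nl_idx)→1680, (A,nl)→4860 …(+1); best=880 via (B,hash)
  {BD}: card=1000; try (B,hash)→1120, (D,merge)→2280, (B,merge)→2420, (D,hash)→3320, (D,nl)→12060, (B,nl)→12200; best=1120 via (B,hash)
  {BC}: card=120; try (B,hash)→1020, (C,merge)→1830, (B,merge)→1920, (C,hash)→2520, (C,nl)→9060, (B,nl)→9150; best=1020 via (B,hash)
  {ABD}: card=20000; try (A,hash)→3240, (D,hash)→5280, (A,merge)→12760, (D,merge)→17080, (A,nl_idx)→28120, (A,nl)→81120 …(+1); best=3240 via (A,hash)
  {ABC}: card=2400; try (A,hash)→2260, (A,merge)→2620, (A,nl_idx)→4260, (C,hash)→4480, (A,nl)→10620, (C,merge)→16630 …(+1); best=2260 via (A,hash)
  {BCD}: card=2000; try (D,merge)→3780, (D,hash)→4340, (C,hash)→4520, (C,merge)→13470, (D,nl)→25020, (C,nl)→151120; best=3780 via (D,merge)
  {ABCD}: card=40000; try (A,hash)→6900, (D,hash)→7860, (C,hash)→25640, (A,merge)→28420, (D,merge)→35260, (A,nl_idx)→57780 …(+4); best=6900 via (A,hash)

cost=6900; order=C,B,D,A; methods=hash,merge,hash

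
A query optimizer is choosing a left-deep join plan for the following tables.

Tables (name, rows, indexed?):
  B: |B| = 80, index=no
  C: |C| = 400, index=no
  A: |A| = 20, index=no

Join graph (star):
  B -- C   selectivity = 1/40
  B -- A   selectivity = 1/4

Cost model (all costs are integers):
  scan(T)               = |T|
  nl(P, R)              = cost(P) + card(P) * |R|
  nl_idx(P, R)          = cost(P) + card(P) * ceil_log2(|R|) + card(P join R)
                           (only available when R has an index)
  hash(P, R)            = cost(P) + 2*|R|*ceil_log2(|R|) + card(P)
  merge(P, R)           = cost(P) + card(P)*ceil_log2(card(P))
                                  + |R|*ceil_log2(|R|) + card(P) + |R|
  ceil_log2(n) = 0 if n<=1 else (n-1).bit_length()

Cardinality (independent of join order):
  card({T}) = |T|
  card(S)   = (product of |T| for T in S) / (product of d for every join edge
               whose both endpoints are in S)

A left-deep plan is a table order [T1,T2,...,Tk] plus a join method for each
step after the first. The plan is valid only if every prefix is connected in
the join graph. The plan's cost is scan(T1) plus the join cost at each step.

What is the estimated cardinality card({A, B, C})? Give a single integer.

4000

Tables in S: A(20), B(80), C(400)
Edges inside S: B-C(d=40), B-A(d=4)
numerator = 20 * 80 * 400 = 640000
denominator = 40 * 4 = 160
card(S) = 640000 / 160 = 4000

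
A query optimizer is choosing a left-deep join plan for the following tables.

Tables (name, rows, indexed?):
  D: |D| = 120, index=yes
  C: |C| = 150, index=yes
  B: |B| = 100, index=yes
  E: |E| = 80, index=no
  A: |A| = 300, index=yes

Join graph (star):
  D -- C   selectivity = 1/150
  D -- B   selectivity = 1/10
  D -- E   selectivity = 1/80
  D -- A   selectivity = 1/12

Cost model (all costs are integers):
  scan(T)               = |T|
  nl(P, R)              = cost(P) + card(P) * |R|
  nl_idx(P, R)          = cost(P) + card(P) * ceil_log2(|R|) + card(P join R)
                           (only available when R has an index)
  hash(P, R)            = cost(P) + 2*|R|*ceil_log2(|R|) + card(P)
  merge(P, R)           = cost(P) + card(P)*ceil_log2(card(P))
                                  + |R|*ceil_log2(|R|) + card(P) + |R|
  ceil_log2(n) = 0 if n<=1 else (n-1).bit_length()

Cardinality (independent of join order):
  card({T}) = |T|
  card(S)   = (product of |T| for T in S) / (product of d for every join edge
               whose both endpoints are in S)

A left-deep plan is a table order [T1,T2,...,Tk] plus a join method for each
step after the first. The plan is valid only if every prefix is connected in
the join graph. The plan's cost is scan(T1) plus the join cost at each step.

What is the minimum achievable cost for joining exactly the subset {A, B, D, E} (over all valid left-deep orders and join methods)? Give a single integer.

Selinger DP over subsets of {A,B,D,E}:
  {D}: scan cost=120, card=120
  {B}: scan cost=100, card=100
  {E}: scan cost=80, card=80
  {A}: scan cost=300, card=300
  {BD}: card=1200; try (B,hash)→1640, (D,merge)→1860, (D,hash)→1880, (B,merge)→1880, (D,nl_idx)→2000, (B,nl_idx)→2160 …(+2); best=1640 via (B,hash)
  {DE}: card=120; try (D,nl_idx)→760, (E,hash)→1360, (D,merge)→1680, (E,merge)→1720, (D,hash)→1840, (D,nl)→9680 …(+1); best=760 via (D,nl_idx)
  {AD}: card=3000; try (D,hash)→2280, (A,merge)→4080, (A,nl_idx)→4200, (D,merge)→4260, (D,nl_idx)→5400, (A,hash)→5640 …(+2); best=2280 via (D,hash)
  {BDE}: card=1200; try (B,hash)→2280, (B,merge)→2520, (B,nl_idx)→2800, (E,hash)→3960, (B,nl)→12760, (E,merge)→16680 …(+1); best=2280 via (B,hash)
  {ABD}: card=30000; try (B,hash)→6680, (A,hash)→8240, (A,merge)→19040, (B,merge)→42080, (A,nl_idx)→42440, (B,nl_idx)→53280 …(+2); best=6680 via (B,hash)
  {ADE}: card=3000; try (A,merge)→4720, (A,nl_idx)→4840, (A,hash)→6280, (E,hash)→6400, (A,nl)→36760, (E,merge)→41920 …(+1); best=4720 via (A,merge)
  {ABDE}: card=30000; try (A,hash)→8880, (B,hash)→9120, (A,merge)→19680, (E,hash)→37800, (A,nl_idx)→43080, (B,merge)→44520 …(+5); best=8880 via (A,hash)

8880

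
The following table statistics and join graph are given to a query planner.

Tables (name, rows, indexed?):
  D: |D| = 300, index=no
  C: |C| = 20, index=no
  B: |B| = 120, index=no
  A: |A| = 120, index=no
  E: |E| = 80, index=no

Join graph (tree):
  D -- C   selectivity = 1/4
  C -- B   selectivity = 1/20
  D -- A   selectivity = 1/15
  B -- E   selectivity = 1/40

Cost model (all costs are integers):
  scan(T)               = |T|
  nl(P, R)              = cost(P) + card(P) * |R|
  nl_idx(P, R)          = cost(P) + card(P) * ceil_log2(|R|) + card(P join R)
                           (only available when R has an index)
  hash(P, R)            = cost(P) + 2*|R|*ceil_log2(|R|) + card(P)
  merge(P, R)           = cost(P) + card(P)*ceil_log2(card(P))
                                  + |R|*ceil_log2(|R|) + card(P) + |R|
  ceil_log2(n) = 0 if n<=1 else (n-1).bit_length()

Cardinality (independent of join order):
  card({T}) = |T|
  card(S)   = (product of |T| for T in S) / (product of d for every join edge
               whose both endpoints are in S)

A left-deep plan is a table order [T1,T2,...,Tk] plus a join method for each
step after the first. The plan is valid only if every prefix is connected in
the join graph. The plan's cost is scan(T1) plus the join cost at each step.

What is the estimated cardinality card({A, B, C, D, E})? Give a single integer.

Tables in S: A(120), B(120), C(20), D(300), E(80)
Edges inside S: D-C(d=4), C-B(d=20), D-A(d=15), B-E(d=40)
numerator = 120 * 120 * 20 * 300 * 80 = 6912000000
denominator = 4 * 20 * 15 * 40 = 48000
card(S) = 6912000000 / 48000 = 144000

144000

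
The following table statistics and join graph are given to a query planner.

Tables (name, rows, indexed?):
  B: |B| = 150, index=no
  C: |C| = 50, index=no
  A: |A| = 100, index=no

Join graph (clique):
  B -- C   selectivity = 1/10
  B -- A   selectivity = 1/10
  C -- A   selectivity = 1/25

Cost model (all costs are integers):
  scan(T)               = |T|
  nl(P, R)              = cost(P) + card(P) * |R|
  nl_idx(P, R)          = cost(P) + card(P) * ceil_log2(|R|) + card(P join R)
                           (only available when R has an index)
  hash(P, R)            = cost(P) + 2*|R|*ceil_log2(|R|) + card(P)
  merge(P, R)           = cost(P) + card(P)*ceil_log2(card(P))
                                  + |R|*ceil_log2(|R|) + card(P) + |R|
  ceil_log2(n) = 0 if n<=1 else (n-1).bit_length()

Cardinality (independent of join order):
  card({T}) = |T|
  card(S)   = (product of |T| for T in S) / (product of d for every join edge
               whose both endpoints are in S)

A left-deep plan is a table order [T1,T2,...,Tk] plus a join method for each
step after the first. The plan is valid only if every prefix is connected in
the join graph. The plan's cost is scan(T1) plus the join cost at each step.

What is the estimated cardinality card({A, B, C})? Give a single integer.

Tables in S: A(100), B(150), C(50)
Edges inside S: B-C(d=10), B-A(d=10), C-A(d=25)
numerator = 100 * 150 * 50 = 750000
denominator = 10 * 10 * 25 = 2500
card(S) = 750000 / 2500 = 300

300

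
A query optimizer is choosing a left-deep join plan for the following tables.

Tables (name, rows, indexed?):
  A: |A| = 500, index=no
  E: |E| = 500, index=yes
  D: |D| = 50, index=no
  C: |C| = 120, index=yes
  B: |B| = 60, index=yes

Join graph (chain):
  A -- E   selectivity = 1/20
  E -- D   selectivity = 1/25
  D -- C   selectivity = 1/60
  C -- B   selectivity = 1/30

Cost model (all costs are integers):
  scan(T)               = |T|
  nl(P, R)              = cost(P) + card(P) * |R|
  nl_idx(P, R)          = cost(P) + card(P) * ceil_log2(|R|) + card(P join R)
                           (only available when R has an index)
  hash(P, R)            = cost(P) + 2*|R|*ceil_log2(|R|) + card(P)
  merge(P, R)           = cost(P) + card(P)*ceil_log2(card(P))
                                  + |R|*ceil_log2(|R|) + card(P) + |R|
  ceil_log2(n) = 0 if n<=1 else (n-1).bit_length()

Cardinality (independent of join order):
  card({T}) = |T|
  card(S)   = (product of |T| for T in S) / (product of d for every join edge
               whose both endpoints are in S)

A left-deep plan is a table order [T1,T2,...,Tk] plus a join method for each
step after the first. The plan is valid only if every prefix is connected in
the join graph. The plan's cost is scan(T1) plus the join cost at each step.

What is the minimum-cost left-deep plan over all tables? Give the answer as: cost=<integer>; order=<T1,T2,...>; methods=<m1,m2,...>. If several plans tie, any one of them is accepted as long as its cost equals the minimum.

cost=19120; order=D,C,E,B,A; methods=nl_idx,nl_idx,hash,hash

Selinger DP (subsets sized 1..n):
  {A}: scan cost=500, card=500
  {E}: scan cost=500, card=500
  {D}: scan cost=50, card=50
  {C}: scan cost=120, card=120
  {B}: scan cost=60, card=60
  {AE}: card=12500; try (E,hash)→10000, (A,hash)→10000, (E,merge)→10500, (A,merge)→10500, (E,nl_idx)→17500, (E,nl)→250500 …(+1); best=10000 via (E,hash)
  {DE}: card=1000; try (E,nl_idx)→1500, (D,hash)→1600, (E,merge)→5400, (D,merge)→5850, (E,hash)→9100, (E,nl)→25050 …(+1); best=1500 via (E,nl_idx)
  {CD}: card=100; try (C,nl_idx)→500, (D,hash)→840, (C,merge)→1360, (D,merge)→1430, (C,hash)→1780, (C,nl)→6050 …(+1); best=500 via (C,nl_idx)
  {BC}: card=240; try (C,nl_idx)→720, (B,hash)→960, (B,nl_idx)→1080, (C,merge)→1440, (B,merge)→1500, (C,hash)→1800 …(+2); best=720 via (C,nl_idx)
  {ADE}: card=25000; try (A,hash)→11500, (A,merge)→17500, (D,hash)→23100, (D,merge)→197850, (A,nl)→501500, (D,nl)→635000; best=11500 via (A,hash)
  {CDE}: card=2000; try (E,nl_idx)→3400, (C,hash)→4180, (E,merge)→6300, (E,hash)→9600, (C,nl_idx)→10500, (C,merge)→13460 …(+2); best=3400 via (E,nl_idx)
  {BCD}: card=200; try (B,nl_idx)→1300, (B,hash)→1320, (D,hash)→1560, (B,merge)→1720, (D,merge)→3230, (B,nl)→6500 …(+1); best=1300 via (B,nl_idx)
  {ACDE}: card=50000; try (A,hash)→14400, (A,merge)→32400, (C,hash)→38180, (C,nl_idx)→236500, (C,merge)→412460, (A,nl)→1003400 …(+1); best=14400 via (A,hash)
  {BCDE}: card=4000; try (B,hash)→6120, (E,nl_idx)→7100, (E,merge)→8100, (E,hash)→10500, (B,nl_idx)→19400, (B,merge)→27820 …(+2); best=6120 via (B,hash)
  {ABCDE}: card=100000; try (A,hash)→19120, (A,merge)→63120, (B,hash)→65120, (B,nl_idx)→414400, (B,merge)→864820, (A,nl)→2006120 …(+1); best=19120 via (A,hash)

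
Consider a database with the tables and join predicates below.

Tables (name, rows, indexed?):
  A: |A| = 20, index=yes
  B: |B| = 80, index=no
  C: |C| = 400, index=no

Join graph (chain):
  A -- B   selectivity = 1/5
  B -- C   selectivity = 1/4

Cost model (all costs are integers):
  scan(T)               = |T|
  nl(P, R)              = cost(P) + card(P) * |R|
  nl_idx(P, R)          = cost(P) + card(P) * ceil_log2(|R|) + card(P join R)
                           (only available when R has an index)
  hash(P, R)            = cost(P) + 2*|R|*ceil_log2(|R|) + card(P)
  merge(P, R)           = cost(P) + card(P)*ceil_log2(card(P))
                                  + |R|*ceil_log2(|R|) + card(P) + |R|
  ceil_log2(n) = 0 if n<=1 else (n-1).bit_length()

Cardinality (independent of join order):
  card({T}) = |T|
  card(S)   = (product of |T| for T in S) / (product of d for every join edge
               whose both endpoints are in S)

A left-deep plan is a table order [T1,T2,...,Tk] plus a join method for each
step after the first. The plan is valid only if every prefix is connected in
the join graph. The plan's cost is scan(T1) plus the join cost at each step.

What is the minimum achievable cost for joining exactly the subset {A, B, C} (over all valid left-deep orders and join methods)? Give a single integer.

Selinger DP over subsets of {A,B,C}:
  {A}: scan cost=20, card=20
  {B}: scan cost=80, card=80
  {C}: scan cost=400, card=400
  {AB}: card=320; try (A,hash)→360, (B,merge)→780, (A,nl_idx)→800, (A,merge)→840, (B,hash)→1160, (B,nl)→1620 …(+1); best=360 via (A,hash)
  {BC}: card=8000; try (B,hash)→1920, (C,merge)→4720, (B,merge)→5040, (C,hash)→7360, (C,nl)→32080, (B,nl)→32400; best=1920 via (B,hash)
  {ABC}: card=32000; try (C,merge)→7560, (C,hash)→7880, (A,hash)→10120, (A,nl_idx)→73920, (A,merge)→114040, (C,nl)→128360 …(+1); best=7560 via (C,merge)

7560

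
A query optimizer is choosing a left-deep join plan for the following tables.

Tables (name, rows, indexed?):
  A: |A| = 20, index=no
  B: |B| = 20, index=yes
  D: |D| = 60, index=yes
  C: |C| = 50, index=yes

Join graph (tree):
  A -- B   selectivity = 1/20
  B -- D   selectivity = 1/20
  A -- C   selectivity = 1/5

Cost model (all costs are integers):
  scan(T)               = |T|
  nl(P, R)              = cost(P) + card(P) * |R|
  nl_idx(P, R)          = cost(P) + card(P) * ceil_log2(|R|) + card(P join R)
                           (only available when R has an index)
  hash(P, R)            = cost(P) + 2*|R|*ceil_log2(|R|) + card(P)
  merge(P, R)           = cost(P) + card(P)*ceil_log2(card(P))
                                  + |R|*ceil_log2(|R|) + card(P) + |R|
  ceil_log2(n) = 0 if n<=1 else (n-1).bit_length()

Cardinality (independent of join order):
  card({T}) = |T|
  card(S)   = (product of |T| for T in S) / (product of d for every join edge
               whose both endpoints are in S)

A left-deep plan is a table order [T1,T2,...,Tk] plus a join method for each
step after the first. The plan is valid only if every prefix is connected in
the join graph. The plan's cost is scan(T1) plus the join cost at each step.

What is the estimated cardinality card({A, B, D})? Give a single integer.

60

Tables in S: A(20), B(20), D(60)
Edges inside S: A-B(d=20), B-D(d=20)
numerator = 20 * 20 * 60 = 24000
denominator = 20 * 20 = 400
card(S) = 24000 / 400 = 60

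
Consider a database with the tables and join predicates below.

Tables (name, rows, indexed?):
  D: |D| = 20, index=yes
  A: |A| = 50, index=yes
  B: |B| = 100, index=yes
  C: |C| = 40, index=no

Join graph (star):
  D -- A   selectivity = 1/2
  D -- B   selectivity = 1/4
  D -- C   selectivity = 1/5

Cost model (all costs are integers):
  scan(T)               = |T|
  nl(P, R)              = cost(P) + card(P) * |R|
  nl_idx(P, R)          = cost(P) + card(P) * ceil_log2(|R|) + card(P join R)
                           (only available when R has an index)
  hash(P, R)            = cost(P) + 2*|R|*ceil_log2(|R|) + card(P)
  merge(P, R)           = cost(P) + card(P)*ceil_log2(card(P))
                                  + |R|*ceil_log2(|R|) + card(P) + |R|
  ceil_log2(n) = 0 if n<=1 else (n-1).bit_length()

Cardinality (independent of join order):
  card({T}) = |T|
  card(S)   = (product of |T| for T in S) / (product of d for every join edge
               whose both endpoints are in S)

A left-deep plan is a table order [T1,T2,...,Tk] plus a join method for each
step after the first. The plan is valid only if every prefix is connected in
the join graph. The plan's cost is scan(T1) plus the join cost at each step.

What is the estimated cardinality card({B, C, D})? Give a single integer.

4000

Tables in S: B(100), C(40), D(20)
Edges inside S: D-B(d=4), D-C(d=5)
numerator = 100 * 40 * 20 = 80000
denominator = 4 * 5 = 20
card(S) = 80000 / 20 = 4000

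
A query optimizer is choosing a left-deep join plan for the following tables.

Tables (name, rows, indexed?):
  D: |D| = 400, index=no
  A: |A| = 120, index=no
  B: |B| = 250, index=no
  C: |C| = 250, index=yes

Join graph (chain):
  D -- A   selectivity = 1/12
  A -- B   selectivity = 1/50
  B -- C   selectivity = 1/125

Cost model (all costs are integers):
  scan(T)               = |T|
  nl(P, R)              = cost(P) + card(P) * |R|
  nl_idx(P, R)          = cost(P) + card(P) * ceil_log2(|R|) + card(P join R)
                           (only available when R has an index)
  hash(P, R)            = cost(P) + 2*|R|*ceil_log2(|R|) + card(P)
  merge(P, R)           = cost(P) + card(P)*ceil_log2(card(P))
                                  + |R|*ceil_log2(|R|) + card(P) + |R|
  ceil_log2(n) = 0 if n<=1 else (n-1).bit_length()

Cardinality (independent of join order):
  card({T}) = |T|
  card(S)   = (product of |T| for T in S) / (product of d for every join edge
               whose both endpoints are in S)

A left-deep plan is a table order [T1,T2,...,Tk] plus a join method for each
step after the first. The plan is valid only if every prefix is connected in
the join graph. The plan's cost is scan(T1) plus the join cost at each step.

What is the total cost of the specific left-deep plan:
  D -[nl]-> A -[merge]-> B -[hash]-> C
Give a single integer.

step 1: scan D: cost=400, card=400
step 2: join A via nl
    card(P join A) = 400*120/(12) = 4000
    cost = 400 + 400*120 = 48400
step 3: join B via merge
    card(P join B) = 4000*250/(50) = 20000
    cost = 48400 + 4000*12 + 250*8 + 4000 + 250 = 102650
step 4: join C via hash
    card(P join C) = 20000*250/(125) = 40000
    cost = 102650 + 2*250*8 + 20000 = 126650

126650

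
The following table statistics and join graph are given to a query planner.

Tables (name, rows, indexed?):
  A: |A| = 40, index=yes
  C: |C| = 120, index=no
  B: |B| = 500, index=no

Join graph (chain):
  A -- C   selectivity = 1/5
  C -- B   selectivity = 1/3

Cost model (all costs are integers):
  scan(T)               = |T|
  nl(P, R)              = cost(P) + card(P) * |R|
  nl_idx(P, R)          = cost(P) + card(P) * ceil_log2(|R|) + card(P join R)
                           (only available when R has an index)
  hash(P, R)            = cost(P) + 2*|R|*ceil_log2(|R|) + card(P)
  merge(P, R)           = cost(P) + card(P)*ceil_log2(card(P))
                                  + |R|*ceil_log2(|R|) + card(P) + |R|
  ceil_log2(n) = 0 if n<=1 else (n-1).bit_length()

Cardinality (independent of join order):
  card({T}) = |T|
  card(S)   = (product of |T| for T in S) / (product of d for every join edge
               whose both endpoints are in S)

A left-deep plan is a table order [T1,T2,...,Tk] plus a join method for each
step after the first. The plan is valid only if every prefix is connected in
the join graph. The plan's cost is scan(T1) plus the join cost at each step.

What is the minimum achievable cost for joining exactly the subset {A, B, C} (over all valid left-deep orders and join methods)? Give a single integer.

10680

Selinger DP over subsets of {A,B,C}:
  {A}: scan cost=40, card=40
  {C}: scan cost=120, card=120
  {B}: scan cost=500, card=500
  {AC}: card=960; try (A,hash)→720, (C,merge)→1280, (A,merge)→1360, (C,hash)→1760, (A,nl_idx)→1800, (C,nl)→4840 …(+1); best=720 via (A,hash)
  {BC}: card=20000; try (C,hash)→2680, (B,merge)→6080, (C,merge)→6460, (B,hash)→9240, (B,nl)→60120, (C,nl)→60500; best=2680 via (C,hash)
  {ABC}: card=160000; try (B,hash)→10680, (B,merge)→16280, (A,hash)→23160, (A,nl_idx)→282680, (A,merge)→322960, (B,nl)→480720 …(+1); best=10680 via (B,hash)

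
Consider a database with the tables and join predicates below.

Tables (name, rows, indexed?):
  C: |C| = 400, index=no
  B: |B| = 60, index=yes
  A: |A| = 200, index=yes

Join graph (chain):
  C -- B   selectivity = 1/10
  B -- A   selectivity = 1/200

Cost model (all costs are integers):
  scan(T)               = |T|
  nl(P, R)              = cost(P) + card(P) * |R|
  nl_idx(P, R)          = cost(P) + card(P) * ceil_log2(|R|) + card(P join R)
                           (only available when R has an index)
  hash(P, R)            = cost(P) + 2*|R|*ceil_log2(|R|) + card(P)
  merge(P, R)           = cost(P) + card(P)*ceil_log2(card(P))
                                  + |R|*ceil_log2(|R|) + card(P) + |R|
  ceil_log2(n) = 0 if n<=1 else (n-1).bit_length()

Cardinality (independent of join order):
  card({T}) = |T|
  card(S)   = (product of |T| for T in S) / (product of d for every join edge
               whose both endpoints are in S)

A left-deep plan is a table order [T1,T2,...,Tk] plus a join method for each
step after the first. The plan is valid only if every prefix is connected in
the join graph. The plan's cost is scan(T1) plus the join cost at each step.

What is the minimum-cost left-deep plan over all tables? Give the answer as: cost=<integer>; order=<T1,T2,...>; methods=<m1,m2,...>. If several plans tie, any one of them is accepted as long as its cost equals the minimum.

cost=5020; order=B,A,C; methods=nl_idx,merge

Selinger DP (subsets sized 1..n):
  {C}: scan cost=400, card=400
  {B}: scan cost=60, card=60
  {A}: scan cost=200, card=200
  {BC}: card=2400; try (B,hash)→1520, (C,merge)→4480, (B,merge)→4820, (B,nl_idx)→5200, (C,hash)→7320, (C,nl)→24060 …(+1); best=1520 via (B,hash)
  {AB}: card=60; try (A,nl_idx)→600, (B,hash)→1120, (B,nl_idx)→1460, (A,merge)→2280, (B,merge)→2420, (A,hash)→3320 …(+2); best=600 via (A,nl_idx)
  {ABC}: card=2400; try (C,merge)→5020, (A,hash)→7120, (C,hash)→7860, (A,nl_idx)→23120, (C,nl)→24600, (A,merge)→34520 …(+1); best=5020 via (C,merge)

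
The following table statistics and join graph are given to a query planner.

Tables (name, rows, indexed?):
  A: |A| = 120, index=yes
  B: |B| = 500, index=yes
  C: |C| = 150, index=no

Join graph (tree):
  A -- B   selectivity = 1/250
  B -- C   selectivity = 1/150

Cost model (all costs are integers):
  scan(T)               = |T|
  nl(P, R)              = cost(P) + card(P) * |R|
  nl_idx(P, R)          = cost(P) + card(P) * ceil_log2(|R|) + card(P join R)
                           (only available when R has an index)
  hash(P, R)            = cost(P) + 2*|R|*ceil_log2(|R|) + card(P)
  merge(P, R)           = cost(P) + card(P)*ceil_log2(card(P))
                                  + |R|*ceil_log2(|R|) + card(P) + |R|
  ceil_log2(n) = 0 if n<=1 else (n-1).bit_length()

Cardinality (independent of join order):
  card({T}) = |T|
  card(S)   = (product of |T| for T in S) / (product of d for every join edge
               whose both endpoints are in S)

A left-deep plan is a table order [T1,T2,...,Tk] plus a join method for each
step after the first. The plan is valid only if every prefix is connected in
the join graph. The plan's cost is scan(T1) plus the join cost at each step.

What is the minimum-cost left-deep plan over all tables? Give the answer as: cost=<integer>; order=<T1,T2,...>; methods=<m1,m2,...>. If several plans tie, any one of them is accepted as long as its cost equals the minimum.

cost=4080; order=A,B,C; methods=nl_idx,hash

Selinger DP (subsets sized 1..n):
  {A}: scan cost=120, card=120
  {B}: scan cost=500, card=500
  {C}: scan cost=150, card=150
  {AB}: card=240; try (B,nl_idx)→1440, (A,hash)→2680, (A,nl_idx)→4240, (B,merge)→6080, (A,merge)→6460, (B,hash)→9240 …(+2); best=1440 via (B,nl_idx)
  {BC}: card=500; try (B,nl_idx)→2000, (C,hash)→3400, (B,merge)→6500, (C,merge)→6850, (B,hash)→9300, (B,nl)→75150 …(+1); best=2000 via (B,nl_idx)
  {ABC}: card=240; try (C,hash)→4080, (A,hash)→4180, (C,merge)→4950, (A,nl_idx)→5740, (A,merge)→7960, (C,nl)→37440 …(+1); best=4080 via (C,hash)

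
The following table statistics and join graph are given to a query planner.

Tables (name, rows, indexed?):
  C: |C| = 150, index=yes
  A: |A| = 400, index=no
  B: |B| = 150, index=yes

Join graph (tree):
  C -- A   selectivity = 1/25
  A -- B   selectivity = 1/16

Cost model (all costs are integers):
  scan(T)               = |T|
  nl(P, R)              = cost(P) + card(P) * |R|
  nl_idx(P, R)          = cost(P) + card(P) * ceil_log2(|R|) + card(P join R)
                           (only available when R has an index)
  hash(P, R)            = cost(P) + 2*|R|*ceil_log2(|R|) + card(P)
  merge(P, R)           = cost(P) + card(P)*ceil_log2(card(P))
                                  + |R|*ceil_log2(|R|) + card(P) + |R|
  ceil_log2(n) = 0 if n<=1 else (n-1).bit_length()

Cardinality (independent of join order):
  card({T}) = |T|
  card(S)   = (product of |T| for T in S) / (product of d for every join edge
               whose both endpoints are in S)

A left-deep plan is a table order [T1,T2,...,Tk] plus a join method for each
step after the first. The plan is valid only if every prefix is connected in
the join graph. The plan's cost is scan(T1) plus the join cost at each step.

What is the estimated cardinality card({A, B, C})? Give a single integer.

22500

Tables in S: A(400), B(150), C(150)
Edges inside S: C-A(d=25), A-B(d=16)
numerator = 400 * 150 * 150 = 9000000
denominator = 25 * 16 = 400
card(S) = 9000000 / 400 = 22500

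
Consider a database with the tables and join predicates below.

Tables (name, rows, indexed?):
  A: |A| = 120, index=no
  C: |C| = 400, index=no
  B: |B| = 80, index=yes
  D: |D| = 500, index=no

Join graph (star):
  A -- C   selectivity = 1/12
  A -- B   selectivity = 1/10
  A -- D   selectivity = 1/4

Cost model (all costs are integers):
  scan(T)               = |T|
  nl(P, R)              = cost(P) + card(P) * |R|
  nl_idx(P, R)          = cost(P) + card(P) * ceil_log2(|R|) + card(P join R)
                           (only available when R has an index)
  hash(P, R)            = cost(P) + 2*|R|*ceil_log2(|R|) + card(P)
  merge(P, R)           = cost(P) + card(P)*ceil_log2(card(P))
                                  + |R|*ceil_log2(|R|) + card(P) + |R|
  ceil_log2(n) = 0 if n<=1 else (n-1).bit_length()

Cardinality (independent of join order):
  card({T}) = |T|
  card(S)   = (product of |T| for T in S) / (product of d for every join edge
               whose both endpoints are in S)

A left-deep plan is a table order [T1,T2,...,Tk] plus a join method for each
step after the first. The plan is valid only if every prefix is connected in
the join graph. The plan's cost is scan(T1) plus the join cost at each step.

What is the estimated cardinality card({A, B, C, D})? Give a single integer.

4000000

Tables in S: A(120), B(80), C(400), D(500)
Edges inside S: A-C(d=12), A-B(d=10), A-D(d=4)
numerator = 120 * 80 * 400 * 500 = 1920000000
denominator = 12 * 10 * 4 = 480
card(S) = 1920000000 / 480 = 4000000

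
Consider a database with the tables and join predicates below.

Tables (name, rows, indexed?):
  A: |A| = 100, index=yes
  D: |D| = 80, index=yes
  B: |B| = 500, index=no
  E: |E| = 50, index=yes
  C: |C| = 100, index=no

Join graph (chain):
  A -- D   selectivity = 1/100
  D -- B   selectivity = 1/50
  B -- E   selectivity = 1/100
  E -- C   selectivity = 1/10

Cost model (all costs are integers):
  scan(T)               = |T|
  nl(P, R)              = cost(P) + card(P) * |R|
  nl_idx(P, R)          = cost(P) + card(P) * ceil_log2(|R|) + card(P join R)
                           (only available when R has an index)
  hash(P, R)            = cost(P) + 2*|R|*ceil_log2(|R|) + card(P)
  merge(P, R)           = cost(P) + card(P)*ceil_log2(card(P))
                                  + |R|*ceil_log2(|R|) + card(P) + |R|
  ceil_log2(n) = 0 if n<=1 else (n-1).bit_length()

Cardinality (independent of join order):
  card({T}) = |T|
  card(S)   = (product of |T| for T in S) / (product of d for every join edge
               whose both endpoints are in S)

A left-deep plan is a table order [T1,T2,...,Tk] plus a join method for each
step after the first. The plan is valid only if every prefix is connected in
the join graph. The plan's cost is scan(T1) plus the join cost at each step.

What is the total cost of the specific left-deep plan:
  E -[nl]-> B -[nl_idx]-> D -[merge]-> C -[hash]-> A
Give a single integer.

37400

step 1: scan E: cost=50, card=50
step 2: join B via nl
    card(P join B) = 50*500/(100) = 250
    cost = 50 + 50*500 = 25050
step 3: join D via nl_idx
    card(P join D) = 250*80/(50) = 400
    cost = 25050 + 250*7 + 400 = 27200
step 4: join C via merge
    card(P join C) = 400*100/(10) = 4000
    cost = 27200 + 400*9 + 100*7 + 400 + 100 = 32000
step 5: join A via hash
    card(P join A) = 4000*100/(100) = 4000
    cost = 32000 + 2*100*7 + 4000 = 37400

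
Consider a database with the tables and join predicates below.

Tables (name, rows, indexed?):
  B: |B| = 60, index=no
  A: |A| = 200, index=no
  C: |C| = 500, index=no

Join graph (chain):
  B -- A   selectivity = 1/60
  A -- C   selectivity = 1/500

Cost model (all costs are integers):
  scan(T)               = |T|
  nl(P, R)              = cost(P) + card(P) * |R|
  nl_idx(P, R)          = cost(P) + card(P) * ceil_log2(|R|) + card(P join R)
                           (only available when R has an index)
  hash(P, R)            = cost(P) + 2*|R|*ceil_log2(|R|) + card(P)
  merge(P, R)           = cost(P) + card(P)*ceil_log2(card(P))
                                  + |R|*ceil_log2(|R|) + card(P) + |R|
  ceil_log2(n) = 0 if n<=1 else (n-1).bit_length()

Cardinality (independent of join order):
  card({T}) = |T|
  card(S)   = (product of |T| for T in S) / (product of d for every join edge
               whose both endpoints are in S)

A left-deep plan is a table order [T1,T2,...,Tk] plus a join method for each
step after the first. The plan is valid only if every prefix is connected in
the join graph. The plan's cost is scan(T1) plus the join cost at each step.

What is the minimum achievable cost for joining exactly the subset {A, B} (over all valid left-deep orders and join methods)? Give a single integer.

Selinger DP over subsets of {A,B}:
  {B}: scan cost=60, card=60
  {A}: scan cost=200, card=200
  {AB}: card=200; try (B,hash)→1120, (A,merge)→2280, (B,merge)→2420, (A,hash)→3320, (A,nl)→12060, (B,nl)→12200; best=1120 via (B,hash)

1120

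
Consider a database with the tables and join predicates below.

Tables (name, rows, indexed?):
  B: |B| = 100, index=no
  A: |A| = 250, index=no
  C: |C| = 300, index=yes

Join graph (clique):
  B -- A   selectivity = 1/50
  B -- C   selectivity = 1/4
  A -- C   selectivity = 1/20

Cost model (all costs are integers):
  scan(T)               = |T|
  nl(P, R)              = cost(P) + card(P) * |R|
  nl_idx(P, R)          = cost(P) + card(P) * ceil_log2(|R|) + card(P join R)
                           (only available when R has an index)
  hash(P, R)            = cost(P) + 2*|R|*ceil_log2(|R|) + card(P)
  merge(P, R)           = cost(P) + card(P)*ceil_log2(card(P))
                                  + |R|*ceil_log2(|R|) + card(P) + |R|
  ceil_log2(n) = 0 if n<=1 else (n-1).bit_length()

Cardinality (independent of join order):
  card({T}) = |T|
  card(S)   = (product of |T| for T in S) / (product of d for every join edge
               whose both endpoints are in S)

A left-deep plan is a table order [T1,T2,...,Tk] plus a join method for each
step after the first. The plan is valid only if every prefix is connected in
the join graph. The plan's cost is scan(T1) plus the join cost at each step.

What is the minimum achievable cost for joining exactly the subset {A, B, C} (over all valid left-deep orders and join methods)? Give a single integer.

7800

Selinger DP over subsets of {A,B,C}:
  {B}: scan cost=100, card=100
  {A}: scan cost=250, card=250
  {C}: scan cost=300, card=300
  {AB}: card=500; try (B,hash)→1900, (A,merge)→3150, (B,merge)→3300, (A,hash)→4200, (A,nl)→25100, (B,nl)→25250; best=1900 via (B,hash)
  {BC}: card=7500; try (B,hash)→2000, (C,merge)→3900, (B,merge)→4100, (C,hash)→5600, (C,nl_idx)→8500, (C,nl)→30100 …(+1); best=2000 via (B,hash)
  {AC}: card=3750; try (A,hash)→4600, (C,merge)→5500, (A,merge)→5550, (C,hash)→5900, (C,nl_idx)→6250, (C,nl)→75250 …(+1); best=4600 via (A,hash)
  {ABC}: card=1875; try (C,hash)→7800, (C,nl_idx)→8275, (B,hash)→9750, (C,merge)→9900, (A,hash)→13500, (B,merge)→54150 …(+4); best=7800 via (C,hash)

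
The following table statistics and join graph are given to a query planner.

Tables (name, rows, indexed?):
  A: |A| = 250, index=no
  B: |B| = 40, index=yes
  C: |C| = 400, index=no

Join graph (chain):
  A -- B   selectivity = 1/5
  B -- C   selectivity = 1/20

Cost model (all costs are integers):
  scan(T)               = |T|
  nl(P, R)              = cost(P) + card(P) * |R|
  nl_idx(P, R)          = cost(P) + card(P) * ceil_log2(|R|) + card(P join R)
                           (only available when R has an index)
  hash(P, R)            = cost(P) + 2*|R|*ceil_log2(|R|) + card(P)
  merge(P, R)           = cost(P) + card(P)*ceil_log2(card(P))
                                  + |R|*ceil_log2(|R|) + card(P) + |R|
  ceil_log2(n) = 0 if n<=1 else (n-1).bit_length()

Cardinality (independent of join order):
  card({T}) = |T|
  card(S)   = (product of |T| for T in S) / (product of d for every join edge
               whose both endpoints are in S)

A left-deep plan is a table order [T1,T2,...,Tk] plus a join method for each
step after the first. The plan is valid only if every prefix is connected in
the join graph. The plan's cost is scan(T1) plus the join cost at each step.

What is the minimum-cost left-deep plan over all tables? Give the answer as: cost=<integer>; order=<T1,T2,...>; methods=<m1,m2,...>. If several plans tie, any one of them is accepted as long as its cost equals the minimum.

Selinger DP (subsets sized 1..n):
  {A}: scan cost=250, card=250
  {B}: scan cost=40, card=40
  {C}: scan cost=400, card=400
  {AB}: card=2000; try (B,hash)→980, (A,merge)→2570, (B,merge)→2780, (B,nl_idx)→3750, (A,hash)→4080, (A,nl)→10040 …(+1); best=980 via (B,hash)
  {BC}: card=800; try (B,hash)→1280, (B,nl_idx)→3600, (C,merge)→4320, (B,merge)→4680, (C,hash)→7280, (C,nl)→16040 …(+1); best=1280 via (B,hash)
  {ABC}: card=40000; try (A,hash)→6080, (C,hash)→10180, (A,merge)→12330, (C,merge)→28980, (A,nl)→201280, (C,nl)→800980; best=6080 via (A,hash)

cost=6080; order=C,B,A; methods=hash,hash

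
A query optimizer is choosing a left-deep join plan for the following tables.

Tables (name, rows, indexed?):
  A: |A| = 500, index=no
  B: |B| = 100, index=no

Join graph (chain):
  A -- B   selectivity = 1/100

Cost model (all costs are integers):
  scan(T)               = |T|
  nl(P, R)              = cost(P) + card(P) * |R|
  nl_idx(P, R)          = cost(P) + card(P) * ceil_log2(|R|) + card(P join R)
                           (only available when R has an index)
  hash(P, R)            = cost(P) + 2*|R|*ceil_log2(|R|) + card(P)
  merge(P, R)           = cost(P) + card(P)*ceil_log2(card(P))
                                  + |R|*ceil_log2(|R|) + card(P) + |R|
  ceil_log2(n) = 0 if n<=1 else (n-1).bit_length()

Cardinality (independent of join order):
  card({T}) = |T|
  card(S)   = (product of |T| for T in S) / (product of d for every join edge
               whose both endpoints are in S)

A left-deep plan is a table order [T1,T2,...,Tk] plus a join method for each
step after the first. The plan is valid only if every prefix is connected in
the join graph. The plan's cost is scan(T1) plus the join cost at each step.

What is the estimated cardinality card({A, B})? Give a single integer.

Tables in S: A(500), B(100)
Edges inside S: A-B(d=100)
numerator = 500 * 100 = 50000
denominator = 100 = 100
card(S) = 50000 / 100 = 500

500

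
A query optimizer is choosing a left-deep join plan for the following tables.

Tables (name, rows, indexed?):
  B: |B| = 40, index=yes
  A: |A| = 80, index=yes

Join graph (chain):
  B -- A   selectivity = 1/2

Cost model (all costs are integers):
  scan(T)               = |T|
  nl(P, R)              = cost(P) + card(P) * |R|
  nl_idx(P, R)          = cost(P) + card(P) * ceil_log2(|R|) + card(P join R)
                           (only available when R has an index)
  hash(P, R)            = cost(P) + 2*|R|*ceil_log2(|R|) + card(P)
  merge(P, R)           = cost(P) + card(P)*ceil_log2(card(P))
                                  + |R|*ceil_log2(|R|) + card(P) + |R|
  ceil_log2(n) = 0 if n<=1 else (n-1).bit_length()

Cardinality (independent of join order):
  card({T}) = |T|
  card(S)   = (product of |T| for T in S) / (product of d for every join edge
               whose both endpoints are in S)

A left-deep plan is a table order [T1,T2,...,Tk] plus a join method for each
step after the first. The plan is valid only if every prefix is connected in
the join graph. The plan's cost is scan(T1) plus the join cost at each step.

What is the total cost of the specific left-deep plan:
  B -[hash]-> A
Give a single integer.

step 1: scan B: cost=40, card=40
step 2: join A via hash
    card(P join A) = 40*80/(2) = 1600
    cost = 40 + 2*80*7 + 40 = 1200

1200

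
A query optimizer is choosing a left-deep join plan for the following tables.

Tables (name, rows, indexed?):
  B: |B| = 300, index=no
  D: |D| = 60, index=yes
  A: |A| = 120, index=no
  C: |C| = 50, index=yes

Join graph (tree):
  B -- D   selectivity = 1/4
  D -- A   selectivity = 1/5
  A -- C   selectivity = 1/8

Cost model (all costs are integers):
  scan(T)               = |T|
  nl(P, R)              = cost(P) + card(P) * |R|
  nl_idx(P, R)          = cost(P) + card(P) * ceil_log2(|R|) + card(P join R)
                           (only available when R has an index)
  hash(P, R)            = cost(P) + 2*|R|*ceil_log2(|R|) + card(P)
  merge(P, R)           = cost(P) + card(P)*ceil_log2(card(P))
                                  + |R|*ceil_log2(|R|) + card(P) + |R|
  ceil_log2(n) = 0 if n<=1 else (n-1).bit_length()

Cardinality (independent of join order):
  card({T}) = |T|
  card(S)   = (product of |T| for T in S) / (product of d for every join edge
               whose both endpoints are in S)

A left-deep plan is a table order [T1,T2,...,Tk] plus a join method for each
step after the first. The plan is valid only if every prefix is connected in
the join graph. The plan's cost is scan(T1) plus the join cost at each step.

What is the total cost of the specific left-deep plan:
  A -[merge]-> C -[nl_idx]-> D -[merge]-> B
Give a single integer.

step 1: scan A: cost=120, card=120
step 2: join C via merge
    card(P join C) = 120*50/(8) = 750
    cost = 120 + 120*7 + 50*6 + 120 + 50 = 1430
step 3: join D via nl_idx
    card(P join D) = 750*60/(5) = 9000
    cost = 1430 + 750*6 + 9000 = 14930
step 4: join B via merge
    card(P join B) = 9000*300/(4) = 675000
    cost = 14930 + 9000*14 + 300*9 + 9000 + 300 = 152930

152930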